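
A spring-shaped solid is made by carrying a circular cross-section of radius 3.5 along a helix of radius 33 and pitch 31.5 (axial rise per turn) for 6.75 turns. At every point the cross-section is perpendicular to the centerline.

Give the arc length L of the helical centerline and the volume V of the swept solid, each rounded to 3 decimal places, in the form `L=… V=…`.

2πR = 2π·33 = 207.345115
per-turn = √(207.345115² + 31.5²) = √(42991.9968 + 992.25) = √43984.2468 = 209.724216
L = 6.75 × 209.724216 = 1415.638458
V = π·3.5² × L = 38.484510 × 1415.638458 = 54480.152399

L=1415.638 V=54480.152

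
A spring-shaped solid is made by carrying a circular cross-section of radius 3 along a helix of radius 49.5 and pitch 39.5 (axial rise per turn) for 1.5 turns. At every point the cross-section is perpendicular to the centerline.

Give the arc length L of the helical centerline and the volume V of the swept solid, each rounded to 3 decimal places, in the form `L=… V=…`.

L=470.274 V=13296.681

2πR = 2π·49.5 = 311.017673
per-turn = √(311.017673² + 39.5²) = √(96731.9927 + 1560.25) = √98292.2427 = 313.515937
L = 1.5 × 313.515937 = 470.273905
V = π·3² × L = 28.274334 × 470.273905 = 13296.681419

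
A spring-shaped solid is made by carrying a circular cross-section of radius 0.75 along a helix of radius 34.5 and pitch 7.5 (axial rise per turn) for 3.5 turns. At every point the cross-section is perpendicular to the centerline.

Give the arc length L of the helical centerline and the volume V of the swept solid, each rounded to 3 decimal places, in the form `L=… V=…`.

2πR = 2π·34.5 = 216.769893
per-turn = √(216.769893² + 7.5²) = √(46989.1866 + 56.25) = √47045.4366 = 216.899600
L = 3.5 × 216.899600 = 759.148601
V = π·0.75² × L = 1.767146 × 759.148601 = 1341.526312

L=759.149 V=1341.526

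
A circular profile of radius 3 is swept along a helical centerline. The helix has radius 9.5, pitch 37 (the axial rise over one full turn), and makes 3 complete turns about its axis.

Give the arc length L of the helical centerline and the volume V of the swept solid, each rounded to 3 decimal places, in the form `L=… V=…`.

2πR = 2π·9.5 = 59.690260
per-turn = √(59.690260² + 37²) = √(3562.9272 + 1369) = √4931.9272 = 70.227681
L = 3 × 70.227681 = 210.683043
V = π·3² × L = 28.274334 × 210.683043 = 5956.922707

L=210.683 V=5956.923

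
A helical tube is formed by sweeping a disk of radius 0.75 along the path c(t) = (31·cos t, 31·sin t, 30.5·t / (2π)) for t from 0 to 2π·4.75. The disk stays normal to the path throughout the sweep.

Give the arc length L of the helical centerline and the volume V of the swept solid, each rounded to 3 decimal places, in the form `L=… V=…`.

L=936.473 V=1654.885

2πR = 2π·31 = 194.778745
per-turn = √(194.778745² + 30.5²) = √(37938.7593 + 930.25) = √38869.0093 = 197.152249
L = 4.75 × 197.152249 = 936.473183
V = π·0.75² × L = 1.767146 × 936.473183 = 1654.884716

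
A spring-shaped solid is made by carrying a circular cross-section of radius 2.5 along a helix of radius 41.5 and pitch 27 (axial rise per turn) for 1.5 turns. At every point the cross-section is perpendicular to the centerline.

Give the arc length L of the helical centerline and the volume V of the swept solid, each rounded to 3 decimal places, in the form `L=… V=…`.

2πR = 2π·41.5 = 260.752190
per-turn = √(260.752190² + 27²) = √(67991.7047 + 729) = √68720.7047 = 262.146342
L = 1.5 × 262.146342 = 393.219513
V = π·2.5² × L = 19.634954 × 393.219513 = 7720.847088

L=393.220 V=7720.847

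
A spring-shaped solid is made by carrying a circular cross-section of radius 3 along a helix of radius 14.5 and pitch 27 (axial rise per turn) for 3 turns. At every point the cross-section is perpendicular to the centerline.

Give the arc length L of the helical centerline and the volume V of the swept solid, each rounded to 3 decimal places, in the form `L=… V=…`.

L=285.068 V=8060.121

2πR = 2π·14.5 = 91.106187
per-turn = √(91.106187² + 27²) = √(8300.3373 + 729) = √9029.3373 = 95.022825
L = 3 × 95.022825 = 285.068475
V = π·3² × L = 28.274334 × 285.068475 = 8060.121255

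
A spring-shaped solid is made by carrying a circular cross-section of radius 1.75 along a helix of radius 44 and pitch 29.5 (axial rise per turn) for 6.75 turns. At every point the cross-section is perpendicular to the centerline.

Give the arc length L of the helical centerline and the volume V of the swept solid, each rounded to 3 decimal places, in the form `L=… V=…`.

2πR = 2π·44 = 276.460154
per-turn = √(276.460154² + 29.5²) = √(76430.2165 + 870.25) = √77300.4665 = 278.029614
L = 6.75 × 278.029614 = 1876.699897
V = π·1.75² × L = 9.621128 × 1876.699897 = 18055.968993

L=1876.700 V=18055.969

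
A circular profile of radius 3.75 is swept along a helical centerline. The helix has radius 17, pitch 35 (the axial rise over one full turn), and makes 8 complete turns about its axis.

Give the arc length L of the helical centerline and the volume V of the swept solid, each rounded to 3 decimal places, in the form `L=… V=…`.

2πR = 2π·17 = 106.814150
per-turn = √(106.814150² + 35²) = √(11409.2627 + 1225) = √12634.2627 = 112.402236
L = 8 × 112.402236 = 899.217889
V = π·3.75² × L = 44.178647 × 899.217889 = 39726.229419

L=899.218 V=39726.229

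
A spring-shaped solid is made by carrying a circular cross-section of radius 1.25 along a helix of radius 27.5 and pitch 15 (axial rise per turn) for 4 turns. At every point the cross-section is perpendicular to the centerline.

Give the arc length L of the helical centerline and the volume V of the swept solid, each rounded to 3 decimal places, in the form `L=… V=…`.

2πR = 2π·27.5 = 172.787596
per-turn = √(172.787596² + 15²) = √(29855.5533 + 225) = √30080.5533 = 173.437462
L = 4 × 173.437462 = 693.749849
V = π·1.25² × L = 4.908739 × 693.749849 = 3405.436608

L=693.750 V=3405.437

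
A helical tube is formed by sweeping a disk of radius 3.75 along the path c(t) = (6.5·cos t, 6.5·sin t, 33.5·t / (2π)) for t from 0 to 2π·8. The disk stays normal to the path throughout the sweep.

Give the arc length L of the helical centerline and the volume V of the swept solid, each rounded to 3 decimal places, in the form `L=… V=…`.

2πR = 2π·6.5 = 40.840704
per-turn = √(40.840704² + 33.5²) = √(1667.9631 + 1122.25) = √2790.2131 = 52.822468
L = 8 × 52.822468 = 422.579745
V = π·3.75² × L = 44.178647 × 422.579745 = 18669.001270

L=422.580 V=18669.001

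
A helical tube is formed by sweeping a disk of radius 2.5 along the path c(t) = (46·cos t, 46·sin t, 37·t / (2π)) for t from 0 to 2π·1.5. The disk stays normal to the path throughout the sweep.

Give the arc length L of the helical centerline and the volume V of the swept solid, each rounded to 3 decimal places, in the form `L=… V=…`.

2πR = 2π·46 = 289.026524
per-turn = √(289.026524² + 37²) = √(83536.3317 + 1369) = √84905.3317 = 291.385195
L = 1.5 × 291.385195 = 437.077792
V = π·2.5² × L = 19.634954 × 437.077792 = 8582.002376

L=437.078 V=8582.002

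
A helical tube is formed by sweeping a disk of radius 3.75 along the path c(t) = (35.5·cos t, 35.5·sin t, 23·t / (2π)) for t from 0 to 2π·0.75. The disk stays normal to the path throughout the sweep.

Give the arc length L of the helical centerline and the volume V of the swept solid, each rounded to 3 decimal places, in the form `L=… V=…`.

L=168.177 V=7429.824

2πR = 2π·35.5 = 223.053078
per-turn = √(223.053078² + 23²) = √(49752.6758 + 529) = √50281.6758 = 224.235759
L = 0.75 × 224.235759 = 168.176820
V = π·3.75² × L = 44.178647 × 168.176820 = 7429.824292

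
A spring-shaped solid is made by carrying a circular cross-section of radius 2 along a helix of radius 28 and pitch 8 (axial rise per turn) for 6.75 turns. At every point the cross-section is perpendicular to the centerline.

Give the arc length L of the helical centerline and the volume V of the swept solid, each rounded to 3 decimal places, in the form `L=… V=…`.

L=1188.749 V=14938.262

2πR = 2π·28 = 175.929189
per-turn = √(175.929189² + 8²) = √(30951.0794 + 64) = √31015.0794 = 176.110986
L = 6.75 × 176.110986 = 1188.749156
V = π·2² × L = 12.566371 × 1188.749156 = 14938.262458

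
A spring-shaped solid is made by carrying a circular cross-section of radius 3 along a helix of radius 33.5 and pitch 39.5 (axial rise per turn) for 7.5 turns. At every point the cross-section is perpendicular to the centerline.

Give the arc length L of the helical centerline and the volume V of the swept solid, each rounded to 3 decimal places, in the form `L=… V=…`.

2πR = 2π·33.5 = 210.486708
per-turn = √(210.486708² + 39.5²) = √(44304.6542 + 1560.25) = √45864.9042 = 214.160931
L = 7.5 × 214.160931 = 1606.206979
V = π·3² × L = 28.274334 × 1606.206979 = 45414.432403

L=1606.207 V=45414.432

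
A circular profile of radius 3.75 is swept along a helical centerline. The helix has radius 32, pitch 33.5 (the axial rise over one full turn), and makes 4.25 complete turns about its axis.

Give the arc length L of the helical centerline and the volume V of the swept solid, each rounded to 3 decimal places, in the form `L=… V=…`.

L=866.293 V=38271.650

2πR = 2π·32 = 201.061930
per-turn = √(201.061930² + 33.5²) = √(40425.8996 + 1122.25) = √41548.1496 = 203.833632
L = 4.25 × 203.833632 = 866.292937
V = π·3.75² × L = 44.178647 × 866.292937 = 38271.649593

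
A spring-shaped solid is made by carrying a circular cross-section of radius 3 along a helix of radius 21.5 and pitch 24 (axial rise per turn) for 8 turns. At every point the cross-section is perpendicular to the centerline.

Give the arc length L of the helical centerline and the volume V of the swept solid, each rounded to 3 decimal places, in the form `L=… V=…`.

L=1097.631 V=31034.781

2πR = 2π·21.5 = 135.088484
per-turn = √(135.088484² + 24²) = √(18248.8985 + 576) = √18824.8985 = 137.203858
L = 8 × 137.203858 = 1097.630861
V = π·3² × L = 28.274334 × 1097.630861 = 31034.781436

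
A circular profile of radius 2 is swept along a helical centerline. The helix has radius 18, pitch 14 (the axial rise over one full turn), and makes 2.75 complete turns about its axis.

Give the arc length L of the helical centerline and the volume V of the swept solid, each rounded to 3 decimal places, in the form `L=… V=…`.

2πR = 2π·18 = 113.097336
per-turn = √(113.097336² + 14²) = √(12791.0073 + 196) = √12987.0073 = 113.960552
L = 2.75 × 113.960552 = 313.391517
V = π·2² × L = 12.566371 × 313.391517 = 3938.193946

L=313.392 V=3938.194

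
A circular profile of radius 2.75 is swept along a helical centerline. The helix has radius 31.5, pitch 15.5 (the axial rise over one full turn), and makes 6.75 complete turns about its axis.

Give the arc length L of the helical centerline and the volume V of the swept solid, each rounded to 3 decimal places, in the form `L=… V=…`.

L=1340.053 V=31837.370

2πR = 2π·31.5 = 197.920337
per-turn = √(197.920337² + 15.5²) = √(39172.4599 + 240.25) = √39412.7099 = 198.526346
L = 6.75 × 198.526346 = 1340.052832
V = π·2.75² × L = 23.758294 × 1340.052832 = 31837.369759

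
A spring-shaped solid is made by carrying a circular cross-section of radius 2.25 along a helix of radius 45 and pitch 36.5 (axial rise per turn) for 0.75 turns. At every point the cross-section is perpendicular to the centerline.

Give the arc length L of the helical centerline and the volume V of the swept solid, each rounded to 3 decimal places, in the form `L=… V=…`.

L=213.817 V=3400.615

2πR = 2π·45 = 282.743339
per-turn = √(282.743339² + 36.5²) = √(79943.7956 + 1332.25) = √81276.0456 = 285.089540
L = 0.75 × 285.089540 = 213.817155
V = π·2.25² × L = 15.904313 × 213.817155 = 3400.614913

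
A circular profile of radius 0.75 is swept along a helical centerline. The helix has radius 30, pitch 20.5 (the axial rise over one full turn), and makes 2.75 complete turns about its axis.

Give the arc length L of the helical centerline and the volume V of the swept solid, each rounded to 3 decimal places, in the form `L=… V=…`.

2πR = 2π·30 = 188.495559
per-turn = √(188.495559² + 20.5²) = √(35530.5758 + 420.25) = √35950.8258 = 189.607030
L = 2.75 × 189.607030 = 521.419333
V = π·0.75² × L = 1.767146 × 521.419333 = 921.424019

L=521.419 V=921.424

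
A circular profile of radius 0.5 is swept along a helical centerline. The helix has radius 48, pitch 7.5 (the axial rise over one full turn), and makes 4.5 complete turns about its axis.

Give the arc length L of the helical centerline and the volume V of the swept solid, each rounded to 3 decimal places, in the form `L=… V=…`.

2πR = 2π·48 = 301.592895
per-turn = √(301.592895² + 7.5²) = √(90958.2742 + 56.25) = √91014.5242 = 301.686135
L = 4.5 × 301.686135 = 1357.587608
V = π·0.5² × L = 0.785398 × 1357.587608 = 1066.246814

L=1357.588 V=1066.247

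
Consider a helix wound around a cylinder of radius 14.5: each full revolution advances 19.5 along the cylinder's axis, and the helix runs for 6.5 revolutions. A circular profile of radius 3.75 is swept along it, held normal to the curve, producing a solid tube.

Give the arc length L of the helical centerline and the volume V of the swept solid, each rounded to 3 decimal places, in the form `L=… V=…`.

2πR = 2π·14.5 = 91.106187
per-turn = √(91.106187² + 19.5²) = √(8300.3373 + 380.25) = √8680.5873 = 93.169669
L = 6.5 × 93.169669 = 605.602851
V = π·3.75² × L = 44.178647 × 605.602851 = 26754.714402

L=605.603 V=26754.714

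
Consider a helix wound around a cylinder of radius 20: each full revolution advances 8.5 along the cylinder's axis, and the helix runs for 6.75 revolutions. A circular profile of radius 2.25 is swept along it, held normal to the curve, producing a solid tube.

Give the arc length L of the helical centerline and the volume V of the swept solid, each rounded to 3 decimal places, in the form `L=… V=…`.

2πR = 2π·20 = 125.663706
per-turn = √(125.663706² + 8.5²) = √(15791.3670 + 72.25) = √15863.6170 = 125.950852
L = 6.75 × 125.950852 = 850.168249
V = π·2.25² × L = 15.904313 × 850.168249 = 13521.341771

L=850.168 V=13521.342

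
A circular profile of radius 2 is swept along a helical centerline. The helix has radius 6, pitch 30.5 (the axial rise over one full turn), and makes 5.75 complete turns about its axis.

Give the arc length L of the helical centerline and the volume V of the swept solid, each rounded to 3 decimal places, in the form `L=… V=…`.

2πR = 2π·6 = 37.699112
per-turn = √(37.699112² + 30.5²) = √(1421.2230 + 930.25) = √2351.4730 = 48.491989
L = 5.75 × 48.491989 = 278.828939
V = π·2² × L = 12.566371 × 278.828939 = 3503.867784

L=278.829 V=3503.868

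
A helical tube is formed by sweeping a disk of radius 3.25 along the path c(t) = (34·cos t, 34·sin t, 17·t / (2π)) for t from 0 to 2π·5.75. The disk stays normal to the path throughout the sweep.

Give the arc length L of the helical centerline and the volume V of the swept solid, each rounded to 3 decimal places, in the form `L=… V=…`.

L=1232.246 V=40889.706

2πR = 2π·34 = 213.628300
per-turn = √(213.628300² + 17²) = √(45637.0508 + 289) = √45926.0508 = 214.303641
L = 5.75 × 214.303641 = 1232.245938
V = π·3.25² × L = 33.183072 × 1232.245938 = 40889.706196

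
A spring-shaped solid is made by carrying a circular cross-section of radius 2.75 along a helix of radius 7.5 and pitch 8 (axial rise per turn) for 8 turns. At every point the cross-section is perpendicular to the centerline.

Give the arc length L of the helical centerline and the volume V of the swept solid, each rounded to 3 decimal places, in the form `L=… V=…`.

2πR = 2π·7.5 = 47.123890
per-turn = √(47.123890² + 8²) = √(2220.6610 + 64) = √2284.6610 = 47.798127
L = 8 × 47.798127 = 382.385020
V = π·2.75² × L = 23.758294 × 382.385020 = 9084.815891

L=382.385 V=9084.816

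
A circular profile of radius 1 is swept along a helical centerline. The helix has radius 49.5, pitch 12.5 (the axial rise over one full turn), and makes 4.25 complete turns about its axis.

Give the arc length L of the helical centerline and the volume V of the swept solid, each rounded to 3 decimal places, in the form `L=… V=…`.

2πR = 2π·49.5 = 311.017673
per-turn = √(311.017673² + 12.5²) = √(96731.9927 + 156.25) = √96888.2427 = 311.268763
L = 4.25 × 311.268763 = 1322.892242
V = π·1² × L = 3.141593 × 1322.892242 = 4155.988550

L=1322.892 V=4155.989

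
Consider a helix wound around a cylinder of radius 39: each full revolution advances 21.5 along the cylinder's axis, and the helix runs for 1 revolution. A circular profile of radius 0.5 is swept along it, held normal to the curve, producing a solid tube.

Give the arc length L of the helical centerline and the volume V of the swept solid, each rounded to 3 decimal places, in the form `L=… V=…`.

L=245.986 V=193.197

2πR = 2π·39 = 245.044227
per-turn = √(245.044227² + 21.5²) = √(60046.6732 + 462.25) = √60508.9232 = 245.985616
L = 1 × 245.985616 = 245.985616
V = π·0.5² × L = 0.785398 × 245.985616 = 193.196651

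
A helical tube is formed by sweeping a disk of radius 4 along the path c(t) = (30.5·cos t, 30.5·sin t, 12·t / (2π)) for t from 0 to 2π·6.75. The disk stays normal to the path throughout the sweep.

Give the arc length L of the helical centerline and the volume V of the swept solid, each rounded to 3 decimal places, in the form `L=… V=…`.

L=1296.084 V=65148.304

2πR = 2π·30.5 = 191.637152
per-turn = √(191.637152² + 12²) = √(36724.7980 + 144) = √36868.7980 = 192.012494
L = 6.75 × 192.012494 = 1296.084337
V = π·4² × L = 50.265482 × 1296.084337 = 65148.304489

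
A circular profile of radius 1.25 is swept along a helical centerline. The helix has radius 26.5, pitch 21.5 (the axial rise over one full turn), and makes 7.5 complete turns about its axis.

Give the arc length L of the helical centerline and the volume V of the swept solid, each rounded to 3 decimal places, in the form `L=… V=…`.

L=1259.151 V=6180.842

2πR = 2π·26.5 = 166.504411
per-turn = √(166.504411² + 21.5²) = √(27723.7188 + 462.25) = √28185.9688 = 167.886774
L = 7.5 × 167.886774 = 1259.150802
V = π·1.25² × L = 4.908739 × 1259.150802 = 6180.842047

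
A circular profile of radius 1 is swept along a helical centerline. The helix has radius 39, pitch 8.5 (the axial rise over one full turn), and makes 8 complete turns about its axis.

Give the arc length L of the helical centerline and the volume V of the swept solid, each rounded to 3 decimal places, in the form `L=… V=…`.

2πR = 2π·39 = 245.044227
per-turn = √(245.044227² + 8.5²) = √(60046.6732 + 72.25) = √60118.9232 = 245.191605
L = 8 × 245.191605 = 1961.532840
V = π·1² × L = 3.141593 × 1961.532840 = 6162.337161

L=1961.533 V=6162.337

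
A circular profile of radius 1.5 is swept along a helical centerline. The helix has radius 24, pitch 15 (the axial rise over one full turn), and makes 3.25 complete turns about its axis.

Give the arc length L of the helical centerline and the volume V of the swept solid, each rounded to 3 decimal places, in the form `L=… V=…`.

2πR = 2π·24 = 150.796447
per-turn = √(150.796447² + 15²) = √(22739.5685 + 225) = √22964.5685 = 151.540650
L = 3.25 × 151.540650 = 492.507112
V = π·1.5² × L = 7.068583 × 492.507112 = 3481.327630

L=492.507 V=3481.328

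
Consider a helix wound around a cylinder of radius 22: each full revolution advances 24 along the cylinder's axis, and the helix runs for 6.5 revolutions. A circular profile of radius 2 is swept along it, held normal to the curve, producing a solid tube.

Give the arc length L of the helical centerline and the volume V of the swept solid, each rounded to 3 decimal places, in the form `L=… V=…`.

L=911.938 V=11459.746

2πR = 2π·22 = 138.230077
per-turn = √(138.230077² + 24²) = √(19107.5541 + 576) = √19683.5541 = 140.298090
L = 6.5 × 140.298090 = 911.937586
V = π·2² × L = 12.566371 × 911.937586 = 11459.745689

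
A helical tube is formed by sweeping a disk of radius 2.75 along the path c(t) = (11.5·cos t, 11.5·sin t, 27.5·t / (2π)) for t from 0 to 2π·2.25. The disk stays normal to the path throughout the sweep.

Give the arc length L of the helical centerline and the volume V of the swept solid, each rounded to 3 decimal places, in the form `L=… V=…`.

L=173.954 V=4132.846

2πR = 2π·11.5 = 72.256631
per-turn = √(72.256631² + 27.5²) = √(5221.0207 + 756.25) = √5977.2707 = 77.312811
L = 2.25 × 77.312811 = 173.953825
V = π·2.75² × L = 23.758294 × 173.953825 = 4132.846182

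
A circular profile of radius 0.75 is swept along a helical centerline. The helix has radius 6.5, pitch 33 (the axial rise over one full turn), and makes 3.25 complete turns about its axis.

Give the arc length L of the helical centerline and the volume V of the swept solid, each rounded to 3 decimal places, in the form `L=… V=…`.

2πR = 2π·6.5 = 40.840704
per-turn = √(40.840704² + 33²) = √(1667.9631 + 1089) = √2756.9631 = 52.506791
L = 3.25 × 52.506791 = 170.647072
V = π·0.75² × L = 1.767146 × 170.647072 = 301.558268

L=170.647 V=301.558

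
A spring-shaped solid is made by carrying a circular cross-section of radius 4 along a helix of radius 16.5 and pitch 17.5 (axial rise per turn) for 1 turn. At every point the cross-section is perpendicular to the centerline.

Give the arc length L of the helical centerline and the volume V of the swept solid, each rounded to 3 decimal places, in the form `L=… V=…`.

L=105.139 V=5284.872

2πR = 2π·16.5 = 103.672558
per-turn = √(103.672558² + 17.5²) = √(10747.9992 + 306.25) = √11054.2492 = 105.139190
L = 1 × 105.139190 = 105.139190
V = π·4² × L = 50.265482 × 105.139190 = 5284.872091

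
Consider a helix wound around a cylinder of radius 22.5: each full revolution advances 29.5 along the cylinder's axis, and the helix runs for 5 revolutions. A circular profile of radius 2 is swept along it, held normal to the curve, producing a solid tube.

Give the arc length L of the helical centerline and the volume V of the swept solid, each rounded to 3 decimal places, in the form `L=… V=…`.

2πR = 2π·22.5 = 141.371669
per-turn = √(141.371669² + 29.5²) = √(19985.9489 + 870.25) = √20856.1989 = 144.416754
L = 5 × 144.416754 = 722.083771
V = π·2² × L = 12.566371 × 722.083771 = 9073.972285

L=722.084 V=9073.972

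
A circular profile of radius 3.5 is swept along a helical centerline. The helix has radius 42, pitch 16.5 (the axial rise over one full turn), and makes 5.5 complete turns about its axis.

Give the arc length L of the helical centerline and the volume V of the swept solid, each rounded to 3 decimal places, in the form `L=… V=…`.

2πR = 2π·42 = 263.893783
per-turn = √(263.893783² + 16.5²) = √(69639.9287 + 272.25) = √69912.1787 = 264.409112
L = 5.5 × 264.409112 = 1454.250118
V = π·3.5² × L = 38.484510 × 1454.250118 = 55966.103199

L=1454.250 V=55966.103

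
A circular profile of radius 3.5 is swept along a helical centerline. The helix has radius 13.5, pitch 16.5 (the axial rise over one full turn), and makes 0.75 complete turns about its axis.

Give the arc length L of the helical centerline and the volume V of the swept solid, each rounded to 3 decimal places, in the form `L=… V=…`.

2πR = 2π·13.5 = 84.823002
per-turn = √(84.823002² + 16.5²) = √(7194.9416 + 272.25) = √7467.1916 = 86.412913
L = 0.75 × 86.412913 = 64.809685
V = π·3.5² × L = 38.484510 × 64.809685 = 2494.168974

L=64.810 V=2494.169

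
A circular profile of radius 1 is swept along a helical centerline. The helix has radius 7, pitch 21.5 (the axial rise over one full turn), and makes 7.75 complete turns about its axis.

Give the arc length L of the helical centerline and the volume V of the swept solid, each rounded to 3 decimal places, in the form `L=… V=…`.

2πR = 2π·7 = 43.982297
per-turn = √(43.982297² + 21.5²) = √(1934.4425 + 462.25) = √2396.6925 = 48.956026
L = 7.75 × 48.956026 = 379.409200
V = π·1² × L = 3.141593 × 379.409200 = 1191.949155

L=379.409 V=1191.949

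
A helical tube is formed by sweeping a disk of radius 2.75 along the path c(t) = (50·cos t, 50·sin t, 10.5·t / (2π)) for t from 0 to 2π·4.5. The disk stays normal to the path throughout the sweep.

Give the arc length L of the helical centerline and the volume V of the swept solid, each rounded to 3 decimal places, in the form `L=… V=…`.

2πR = 2π·50 = 314.159265
per-turn = √(314.159265² + 10.5²) = √(98696.0440 + 110.25) = √98806.2940 = 314.334685
L = 4.5 × 314.334685 = 1414.506081
V = π·2.75² × L = 23.758294 × 1414.506081 = 33606.251968

L=1414.506 V=33606.252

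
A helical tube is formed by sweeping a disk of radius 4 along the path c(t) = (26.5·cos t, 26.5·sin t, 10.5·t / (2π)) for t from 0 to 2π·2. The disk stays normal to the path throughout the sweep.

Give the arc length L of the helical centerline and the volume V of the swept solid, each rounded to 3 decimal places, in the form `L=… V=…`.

2πR = 2π·26.5 = 166.504411
per-turn = √(166.504411² + 10.5²) = √(27723.7188 + 110.25) = √27833.9688 = 166.835154
L = 2 × 166.835154 = 333.670309
V = π·4² × L = 50.265482 × 333.670309 = 16772.099059

L=333.670 V=16772.099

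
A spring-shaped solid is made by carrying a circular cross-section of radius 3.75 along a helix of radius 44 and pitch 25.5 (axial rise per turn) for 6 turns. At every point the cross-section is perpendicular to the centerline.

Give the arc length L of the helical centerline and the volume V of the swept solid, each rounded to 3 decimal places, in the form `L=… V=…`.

2πR = 2π·44 = 276.460154
per-turn = √(276.460154² + 25.5²) = √(76430.2165 + 650.25) = √77080.4665 = 277.633691
L = 6 × 277.633691 = 1665.802147
V = π·3.75² × L = 44.178647 × 1665.802147 = 73592.884515

L=1665.802 V=73592.885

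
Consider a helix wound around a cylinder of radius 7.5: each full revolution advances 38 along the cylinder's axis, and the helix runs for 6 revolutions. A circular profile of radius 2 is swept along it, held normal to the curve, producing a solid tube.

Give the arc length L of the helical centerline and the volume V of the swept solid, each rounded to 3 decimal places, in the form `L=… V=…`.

L=363.219 V=4564.340

2πR = 2π·7.5 = 47.123890
per-turn = √(47.123890² + 38²) = √(2220.6610 + 1444) = √3664.6610 = 60.536443
L = 6 × 60.536443 = 363.218661
V = π·2² × L = 12.566371 × 363.218661 = 4564.340307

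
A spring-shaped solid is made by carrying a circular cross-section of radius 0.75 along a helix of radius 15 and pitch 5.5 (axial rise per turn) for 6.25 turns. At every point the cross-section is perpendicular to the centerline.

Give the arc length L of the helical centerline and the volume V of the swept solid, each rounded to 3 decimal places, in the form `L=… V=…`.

L=590.051 V=1042.706

2πR = 2π·15 = 94.247780
per-turn = √(94.247780² + 5.5²) = √(8882.6440 + 30.25) = √8912.8940 = 94.408124
L = 6.25 × 94.408124 = 590.050778
V = π·0.75² × L = 1.767146 × 590.050778 = 1042.705794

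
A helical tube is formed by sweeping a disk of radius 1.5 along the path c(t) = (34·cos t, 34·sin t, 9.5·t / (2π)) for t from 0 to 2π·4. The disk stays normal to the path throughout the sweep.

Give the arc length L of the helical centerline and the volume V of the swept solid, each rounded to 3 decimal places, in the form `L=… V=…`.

L=855.358 V=6046.167

2πR = 2π·34 = 213.628300
per-turn = √(213.628300² + 9.5²) = √(45637.0508 + 90.25) = √45727.3008 = 213.839427
L = 4 × 213.839427 = 855.357710
V = π·1.5² × L = 7.068583 × 855.357710 = 6046.167370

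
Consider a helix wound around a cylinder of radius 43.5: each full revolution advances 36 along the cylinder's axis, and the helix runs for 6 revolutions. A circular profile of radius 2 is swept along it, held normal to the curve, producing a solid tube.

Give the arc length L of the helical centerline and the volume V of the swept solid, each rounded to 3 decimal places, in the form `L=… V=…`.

2πR = 2π·43.5 = 273.318561
per-turn = √(273.318561² + 36²) = √(74703.0357 + 1296) = √75999.0357 = 275.679226
L = 6 × 275.679226 = 1654.075357
V = π·2² × L = 12.566371 × 1654.075357 = 20785.723956

L=1654.075 V=20785.724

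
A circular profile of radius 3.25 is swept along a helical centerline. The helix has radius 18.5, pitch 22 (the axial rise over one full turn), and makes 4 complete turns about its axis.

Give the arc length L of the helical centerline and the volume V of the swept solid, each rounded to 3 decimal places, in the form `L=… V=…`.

L=473.210 V=15702.566

2πR = 2π·18.5 = 116.238928
per-turn = √(116.238928² + 22²) = √(13511.4884 + 484) = √13995.4884 = 118.302529
L = 4 × 118.302529 = 473.210117
V = π·3.25² × L = 33.183072 × 473.210117 = 15702.565573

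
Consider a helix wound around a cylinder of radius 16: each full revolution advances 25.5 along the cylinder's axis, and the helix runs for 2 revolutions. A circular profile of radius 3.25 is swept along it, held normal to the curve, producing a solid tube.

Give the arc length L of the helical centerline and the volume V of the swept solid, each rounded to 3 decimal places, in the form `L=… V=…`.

2πR = 2π·16 = 100.530965
per-turn = √(100.530965² + 25.5²) = √(10106.4749 + 650.25) = √10756.7249 = 103.714632
L = 2 × 103.714632 = 207.429264
V = π·3.25² × L = 33.183072 × 207.429264 = 6883.140291

L=207.429 V=6883.140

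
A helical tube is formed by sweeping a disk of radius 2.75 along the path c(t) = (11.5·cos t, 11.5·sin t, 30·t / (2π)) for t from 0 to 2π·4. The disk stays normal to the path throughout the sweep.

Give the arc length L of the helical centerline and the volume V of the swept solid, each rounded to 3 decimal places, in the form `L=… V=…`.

2πR = 2π·11.5 = 72.256631
per-turn = √(72.256631² + 30²) = √(5221.0207 + 900) = √6121.0207 = 78.236952
L = 4 × 78.236952 = 312.947810
V = π·2.75² × L = 23.758294 × 312.947810 = 7435.106210

L=312.948 V=7435.106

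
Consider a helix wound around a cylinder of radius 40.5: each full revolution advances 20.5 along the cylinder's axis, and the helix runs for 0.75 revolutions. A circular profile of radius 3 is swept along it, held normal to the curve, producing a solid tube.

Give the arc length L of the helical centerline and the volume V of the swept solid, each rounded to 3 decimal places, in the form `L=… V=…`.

L=191.470 V=5413.688

2πR = 2π·40.5 = 254.469005
per-turn = √(254.469005² + 20.5²) = √(64754.4745 + 420.25) = √65174.7245 = 255.293409
L = 0.75 × 255.293409 = 191.470056
V = π·3² × L = 28.274334 × 191.470056 = 5413.688305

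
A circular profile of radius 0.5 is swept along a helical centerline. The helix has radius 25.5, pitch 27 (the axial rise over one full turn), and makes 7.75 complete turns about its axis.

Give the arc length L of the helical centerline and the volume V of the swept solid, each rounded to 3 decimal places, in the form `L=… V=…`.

2πR = 2π·25.5 = 160.221225
per-turn = √(160.221225² + 27²) = √(25670.8410 + 729) = √26399.8410 = 162.480279
L = 7.75 × 162.480279 = 1259.222162
V = π·0.5² × L = 0.785398 × 1259.222162 = 988.990773

L=1259.222 V=988.991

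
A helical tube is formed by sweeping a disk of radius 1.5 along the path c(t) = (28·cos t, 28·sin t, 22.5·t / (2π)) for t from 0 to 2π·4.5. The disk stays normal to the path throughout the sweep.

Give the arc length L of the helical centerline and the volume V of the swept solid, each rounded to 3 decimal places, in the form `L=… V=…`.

2πR = 2π·28 = 175.929189
per-turn = √(175.929189² + 22.5²) = √(30951.0794 + 506.25) = √31457.3294 = 177.362142
L = 4.5 × 177.362142 = 798.129639
V = π·1.5² × L = 7.068583 × 798.129639 = 5641.645972

L=798.130 V=5641.646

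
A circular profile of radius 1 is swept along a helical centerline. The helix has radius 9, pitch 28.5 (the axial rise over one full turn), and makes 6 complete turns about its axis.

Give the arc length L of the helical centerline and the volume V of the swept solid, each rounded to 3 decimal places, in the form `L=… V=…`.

L=379.947 V=1193.640

2πR = 2π·9 = 56.548668
per-turn = √(56.548668² + 28.5²) = √(3197.7518 + 812.25) = √4010.0018 = 63.324575
L = 6 × 63.324575 = 379.947451
V = π·1² × L = 3.141593 × 379.947451 = 1193.640122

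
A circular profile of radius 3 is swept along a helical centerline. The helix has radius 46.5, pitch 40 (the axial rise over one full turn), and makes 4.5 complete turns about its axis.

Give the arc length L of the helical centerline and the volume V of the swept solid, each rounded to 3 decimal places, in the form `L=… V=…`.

L=1327.021 V=37520.635

2πR = 2π·46.5 = 292.168117
per-turn = √(292.168117² + 40²) = √(85362.2085 + 1600) = √86962.2085 = 294.893554
L = 4.5 × 294.893554 = 1327.020995
V = π·3² × L = 28.274334 × 1327.020995 = 37520.634684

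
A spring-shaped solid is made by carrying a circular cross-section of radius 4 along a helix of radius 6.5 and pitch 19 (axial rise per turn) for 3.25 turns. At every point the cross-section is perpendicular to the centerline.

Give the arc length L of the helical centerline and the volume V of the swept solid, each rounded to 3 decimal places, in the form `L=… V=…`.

2πR = 2π·6.5 = 40.840704
per-turn = √(40.840704² + 19²) = √(1667.9631 + 361) = √2028.9631 = 45.044013
L = 3.25 × 45.044013 = 146.393044
V = π·4² × L = 50.265482 × 146.393044 = 7358.516964

L=146.393 V=7358.517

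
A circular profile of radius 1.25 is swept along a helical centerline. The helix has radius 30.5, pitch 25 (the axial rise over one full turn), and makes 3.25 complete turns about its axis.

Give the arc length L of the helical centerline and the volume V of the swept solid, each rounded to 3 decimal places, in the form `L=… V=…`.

2πR = 2π·30.5 = 191.637152
per-turn = √(191.637152² + 25²) = √(36724.7980 + 625) = √37349.7980 = 193.260958
L = 3.25 × 193.260958 = 628.098114
V = π·1.25² × L = 4.908739 × 628.098114 = 3083.169409

L=628.098 V=3083.169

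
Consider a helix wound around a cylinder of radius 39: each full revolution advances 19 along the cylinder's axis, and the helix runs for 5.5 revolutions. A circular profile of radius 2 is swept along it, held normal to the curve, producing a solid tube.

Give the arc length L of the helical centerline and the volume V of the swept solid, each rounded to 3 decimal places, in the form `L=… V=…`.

2πR = 2π·39 = 245.044227
per-turn = √(245.044227² + 19²) = √(60046.6732 + 361) = √60407.6732 = 245.779725
L = 5.5 × 245.779725 = 1351.788487
V = π·2² × L = 12.566371 × 1351.788487 = 16987.075120

L=1351.788 V=16987.075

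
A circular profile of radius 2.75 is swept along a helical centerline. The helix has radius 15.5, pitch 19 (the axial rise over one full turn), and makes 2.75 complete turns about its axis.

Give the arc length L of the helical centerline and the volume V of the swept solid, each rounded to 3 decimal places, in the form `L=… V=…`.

L=272.870 V=6482.925

2πR = 2π·15.5 = 97.389372
per-turn = √(97.389372² + 19²) = √(9484.6898 + 361) = √9845.6898 = 99.225450
L = 2.75 × 99.225450 = 272.869986
V = π·2.75² × L = 23.758294 × 272.869986 = 6482.925475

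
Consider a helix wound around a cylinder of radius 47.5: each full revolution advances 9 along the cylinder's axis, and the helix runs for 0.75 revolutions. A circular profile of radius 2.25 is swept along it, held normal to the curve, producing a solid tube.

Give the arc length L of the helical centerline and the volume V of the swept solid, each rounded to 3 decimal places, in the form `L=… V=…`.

2πR = 2π·47.5 = 298.451302
per-turn = √(298.451302² + 9²) = √(89073.1797 + 81) = √89154.1797 = 298.586972
L = 0.75 × 298.586972 = 223.940229
V = π·2.25² × L = 15.904313 × 223.940229 = 3561.615450

L=223.940 V=3561.615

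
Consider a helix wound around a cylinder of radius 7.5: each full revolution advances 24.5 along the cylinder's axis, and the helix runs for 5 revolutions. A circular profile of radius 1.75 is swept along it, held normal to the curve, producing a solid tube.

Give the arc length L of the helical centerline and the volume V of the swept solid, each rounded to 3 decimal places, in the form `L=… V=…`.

2πR = 2π·7.5 = 47.123890
per-turn = √(47.123890² + 24.5²) = √(2220.6610 + 600.25) = √2820.9110 = 53.112249
L = 5 × 53.112249 = 265.561245
V = π·1.75² × L = 9.621128 × 265.561245 = 2554.998596

L=265.561 V=2554.999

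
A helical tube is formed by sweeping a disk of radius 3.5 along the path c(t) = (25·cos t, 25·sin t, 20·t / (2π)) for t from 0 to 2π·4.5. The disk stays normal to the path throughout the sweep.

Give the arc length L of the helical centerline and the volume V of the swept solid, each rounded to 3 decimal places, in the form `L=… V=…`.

2πR = 2π·25 = 157.079633
per-turn = √(157.079633² + 20²) = √(24674.0110 + 400) = √25074.0110 = 158.347753
L = 4.5 × 158.347753 = 712.564890
V = π·3.5² × L = 38.484510 × 712.564890 = 27422.710649

L=712.565 V=27422.711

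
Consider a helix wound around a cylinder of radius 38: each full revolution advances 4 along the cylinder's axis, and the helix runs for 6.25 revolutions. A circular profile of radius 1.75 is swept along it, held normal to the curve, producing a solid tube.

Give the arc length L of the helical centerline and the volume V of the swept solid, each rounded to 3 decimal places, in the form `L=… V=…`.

L=1492.466 V=14359.205

2πR = 2π·38 = 238.761042
per-turn = √(238.761042² + 4²) = √(57006.8350 + 16) = √57022.8350 = 238.794546
L = 6.25 × 238.794546 = 1492.465910
V = π·1.75² × L = 9.621128 × 1492.465910 = 14359.204813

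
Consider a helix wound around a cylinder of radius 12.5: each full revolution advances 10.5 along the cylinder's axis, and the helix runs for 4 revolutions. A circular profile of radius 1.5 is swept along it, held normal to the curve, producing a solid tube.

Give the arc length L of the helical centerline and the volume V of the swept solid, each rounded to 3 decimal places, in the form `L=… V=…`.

L=316.954 V=2240.418

2πR = 2π·12.5 = 78.539816
per-turn = √(78.539816² + 10.5²) = √(6168.5028 + 110.25) = √6278.7528 = 79.238581
L = 4 × 79.238581 = 316.954325
V = π·1.5² × L = 7.068583 × 316.954325 = 2240.418101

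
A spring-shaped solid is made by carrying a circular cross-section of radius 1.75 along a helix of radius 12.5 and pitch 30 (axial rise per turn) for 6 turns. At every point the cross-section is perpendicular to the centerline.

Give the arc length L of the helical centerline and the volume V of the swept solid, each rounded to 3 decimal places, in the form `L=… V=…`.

L=504.446 V=4853.342

2πR = 2π·12.5 = 78.539816
per-turn = √(78.539816² + 30²) = √(6168.5028 + 900) = √7068.5028 = 84.074388
L = 6 × 84.074388 = 504.446329
V = π·1.75² × L = 9.621128 × 504.446329 = 4853.342451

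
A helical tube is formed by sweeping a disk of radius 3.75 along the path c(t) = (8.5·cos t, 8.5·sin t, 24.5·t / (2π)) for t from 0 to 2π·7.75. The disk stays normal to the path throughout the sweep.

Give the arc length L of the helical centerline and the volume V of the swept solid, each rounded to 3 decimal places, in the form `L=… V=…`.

2πR = 2π·8.5 = 53.407075
per-turn = √(53.407075² + 24.5²) = √(2852.3157 + 600.25) = √3452.5657 = 58.758537
L = 7.75 × 58.758537 = 455.378662
V = π·3.75² × L = 44.178647 × 455.378662 = 20118.013013

L=455.379 V=20118.013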